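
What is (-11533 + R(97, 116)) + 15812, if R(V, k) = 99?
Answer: 4378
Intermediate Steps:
(-11533 + R(97, 116)) + 15812 = (-11533 + 99) + 15812 = -11434 + 15812 = 4378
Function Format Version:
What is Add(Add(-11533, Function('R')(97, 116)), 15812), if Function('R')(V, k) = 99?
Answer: 4378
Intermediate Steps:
Add(Add(-11533, Function('R')(97, 116)), 15812) = Add(Add(-11533, 99), 15812) = Add(-11434, 15812) = 4378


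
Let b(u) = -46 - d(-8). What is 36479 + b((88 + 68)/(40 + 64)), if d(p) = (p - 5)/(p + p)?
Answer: 582915/16 ≈ 36432.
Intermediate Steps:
d(p) = (-5 + p)/(2*p) (d(p) = (-5 + p)/((2*p)) = (-5 + p)*(1/(2*p)) = (-5 + p)/(2*p))
b(u) = -749/16 (b(u) = -46 - (-5 - 8)/(2*(-8)) = -46 - (-1)*(-13)/(2*8) = -46 - 1*13/16 = -46 - 13/16 = -749/16)
36479 + b((88 + 68)/(40 + 64)) = 36479 - 749/16 = 582915/16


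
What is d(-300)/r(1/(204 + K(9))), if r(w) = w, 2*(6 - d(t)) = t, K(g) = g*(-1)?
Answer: 30420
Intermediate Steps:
K(g) = -g
d(t) = 6 - t/2
d(-300)/r(1/(204 + K(9))) = (6 - ½*(-300))/(1/(204 - 1*9)) = (6 + 150)/(1/(204 - 9)) = 156/(1/195) = 156*195 = 30420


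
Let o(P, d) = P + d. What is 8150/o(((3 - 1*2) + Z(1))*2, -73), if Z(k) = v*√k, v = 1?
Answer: -8150/69 ≈ -118.12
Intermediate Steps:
Z(k) = √k (Z(k) = 1*√k = √k)
8150/o(((3 - 1*2) + Z(1))*2, -73) = 8150/(((3 - 1*2) + √1)*2 - 73) = 8150/(((3 - 2) + 1)*2 - 73) = 8150/((1 + 1)*2 - 73) = 8150/(2*2 - 73) = 8150/(4 - 73) = 8150/(-69) = 8150*(-1/69) = -8150/69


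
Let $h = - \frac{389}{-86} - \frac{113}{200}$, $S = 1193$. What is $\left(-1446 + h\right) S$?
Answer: $- \frac{14795059887}{8600} \approx -1.7204 \cdot 10^{6}$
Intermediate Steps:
$h = \frac{34041}{8600}$ ($h = \left(-389\right) \left(- \frac{1}{86}\right) - \frac{113}{200} = \frac{389}{86} - \frac{113}{200} = \frac{34041}{8600} \approx 3.9583$)
$\left(-1446 + h\right) S = \left(-1446 + \frac{34041}{8600}\right) 1193 = \left(- \frac{12401559}{8600}\right) 1193 = - \frac{14795059887}{8600}$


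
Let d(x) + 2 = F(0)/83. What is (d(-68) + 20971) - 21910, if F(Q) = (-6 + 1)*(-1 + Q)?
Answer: -78098/83 ≈ -940.94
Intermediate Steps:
F(Q) = 5 - 5*Q (F(Q) = -5*(-1 + Q) = 5 - 5*Q)
d(x) = -161/83 (d(x) = -2 + (5 - 5*0)/83 = -2 + (5 + 0)*(1/83) = -2 + 5*(1/83) = -2 + 5/83 = -161/83)
(d(-68) + 20971) - 21910 = (-161/83 + 20971) - 21910 = 1740432/83 - 21910 = -78098/83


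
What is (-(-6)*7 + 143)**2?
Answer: 34225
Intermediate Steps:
(-(-6)*7 + 143)**2 = (-1*(-42) + 143)**2 = (42 + 143)**2 = 185**2 = 34225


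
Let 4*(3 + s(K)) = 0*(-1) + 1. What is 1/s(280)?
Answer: -4/11 ≈ -0.36364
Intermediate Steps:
s(K) = -11/4 (s(K) = -3 + (0*(-1) + 1)/4 = -3 + (0 + 1)/4 = -3 + (¼)*1 = -3 + ¼ = -11/4)
1/s(280) = 1/(-11/4) = -4/11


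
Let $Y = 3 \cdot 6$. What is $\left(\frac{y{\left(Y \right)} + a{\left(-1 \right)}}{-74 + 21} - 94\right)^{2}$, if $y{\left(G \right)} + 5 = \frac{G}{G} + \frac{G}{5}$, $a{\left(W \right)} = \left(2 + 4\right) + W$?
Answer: $\frac{621654489}{70225} \approx 8852.3$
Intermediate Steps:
$a{\left(W \right)} = 6 + W$
$Y = 18$
$y{\left(G \right)} = -4 + \frac{G}{5}$ ($y{\left(G \right)} = -5 + \left(\frac{G}{G} + \frac{G}{5}\right) = -5 + \left(1 + G \frac{1}{5}\right) = -5 + \left(1 + \frac{G}{5}\right) = -4 + \frac{G}{5}$)
$\left(\frac{y{\left(Y \right)} + a{\left(-1 \right)}}{-74 + 21} - 94\right)^{2} = \left(\frac{\left(-4 + \frac{1}{5} \cdot 18\right) + \left(6 - 1\right)}{-74 + 21} - 94\right)^{2} = \left(\frac{\left(-4 + \frac{18}{5}\right) + 5}{-53} - 94\right)^{2} = \left(\left(- \frac{2}{5} + 5\right) \left(- \frac{1}{53}\right) - 94\right)^{2} = \left(\frac{23}{5} \left(- \frac{1}{53}\right) - 94\right)^{2} = \left(- \frac{23}{265} - 94\right)^{2} = \left(- \frac{24933}{265}\right)^{2} = \frac{621654489}{70225}$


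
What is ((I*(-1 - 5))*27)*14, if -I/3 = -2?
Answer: -13608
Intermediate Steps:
I = 6 (I = -3*(-2) = 6)
((I*(-1 - 5))*27)*14 = ((6*(-1 - 5))*27)*14 = ((6*(-6))*27)*14 = -36*27*14 = -972*14 = -13608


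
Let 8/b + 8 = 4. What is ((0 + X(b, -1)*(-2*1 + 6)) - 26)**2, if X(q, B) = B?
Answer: 900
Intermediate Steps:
b = -2 (b = 8/(-8 + 4) = 8/(-4) = 8*(-1/4) = -2)
((0 + X(b, -1)*(-2*1 + 6)) - 26)**2 = ((0 - (-2*1 + 6)) - 26)**2 = ((0 - (-2 + 6)) - 26)**2 = ((0 - 1*4) - 26)**2 = ((0 - 4) - 26)**2 = (-4 - 26)**2 = (-30)**2 = 900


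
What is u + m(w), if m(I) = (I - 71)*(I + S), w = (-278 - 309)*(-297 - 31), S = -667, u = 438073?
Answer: 36928505158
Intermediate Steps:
w = 192536 (w = -587*(-328) = 192536)
m(I) = (-667 + I)*(-71 + I) (m(I) = (I - 71)*(I - 667) = (-71 + I)*(-667 + I) = (-667 + I)*(-71 + I))
u + m(w) = 438073 + (47357 + 192536**2 - 738*192536) = 438073 + (47357 + 37070111296 - 142091568) = 438073 + 36928067085 = 36928505158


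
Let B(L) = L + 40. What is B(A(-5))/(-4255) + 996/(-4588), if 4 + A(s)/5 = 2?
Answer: -5913/26381 ≈ -0.22414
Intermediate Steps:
A(s) = -10 (A(s) = -20 + 5*2 = -20 + 10 = -10)
B(L) = 40 + L
B(A(-5))/(-4255) + 996/(-4588) = (40 - 10)/(-4255) + 996/(-4588) = 30*(-1/4255) + 996*(-1/4588) = -6/851 - 249/1147 = -5913/26381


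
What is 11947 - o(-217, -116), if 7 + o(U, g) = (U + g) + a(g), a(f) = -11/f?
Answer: 1425281/116 ≈ 12287.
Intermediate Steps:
o(U, g) = -7 + U + g - 11/g (o(U, g) = -7 + ((U + g) - 11/g) = -7 + (U + g - 11/g) = -7 + U + g - 11/g)
11947 - o(-217, -116) = 11947 - (-7 - 217 - 116 - 11/(-116)) = 11947 - (-7 - 217 - 116 - 11*(-1/116)) = 11947 - (-7 - 217 - 116 + 11/116) = 11947 - 1*(-39429/116) = 11947 + 39429/116 = 1425281/116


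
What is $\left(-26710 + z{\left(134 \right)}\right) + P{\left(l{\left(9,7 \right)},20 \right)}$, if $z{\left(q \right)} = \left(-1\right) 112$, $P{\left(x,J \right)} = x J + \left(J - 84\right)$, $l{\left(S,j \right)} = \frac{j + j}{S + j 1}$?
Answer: $- \frac{53737}{2} \approx -26869.0$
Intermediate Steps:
$l{\left(S,j \right)} = \frac{2 j}{S + j}$
$P{\left(x,J \right)} = -84 + J + J x$ ($P{\left(x,J \right)} = J x + \left(-84 + J\right) = -84 + J + J x$)
$z{\left(q \right)} = -112$
$\left(-26710 + z{\left(134 \right)}\right) + P{\left(l{\left(9,7 \right)},20 \right)} = \left(-26710 - 112\right) + \left(-84 + 20 + 20 \cdot 2 \cdot 7 \frac{1}{9 + 7}\right) = -26822 + \left(-84 + 20 + 20 \cdot 2 \cdot 7 \cdot \frac{1}{16}\right) = -26822 + \left(-84 + 20 + 20 \cdot \frac{7}{8}\right) = -26822 + \left(-84 + 20 + \frac{35}{2}\right) = -26822 - \frac{93}{2} = - \frac{53737}{2}$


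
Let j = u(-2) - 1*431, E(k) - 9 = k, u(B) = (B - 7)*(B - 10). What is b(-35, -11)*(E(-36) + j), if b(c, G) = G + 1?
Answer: 3500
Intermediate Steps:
b(c, G) = 1 + G
u(B) = (-10 + B)*(-7 + B) (u(B) = (-7 + B)*(-10 + B) = (-10 + B)*(-7 + B))
E(k) = 9 + k
j = -323 (j = (70 + (-2)**2 - 17*(-2)) - 1*431 = (70 + 4 + 34) - 431 = 108 - 431 = -323)
b(-35, -11)*(E(-36) + j) = (1 - 11)*((9 - 36) - 323) = -10*(-27 - 323) = -10*(-350) = 3500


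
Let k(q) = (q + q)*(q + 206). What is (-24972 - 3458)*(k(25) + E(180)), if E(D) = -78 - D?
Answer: -321031560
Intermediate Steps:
k(q) = 2*q*(206 + q) (k(q) = (2*q)*(206 + q) = 2*q*(206 + q))
(-24972 - 3458)*(k(25) + E(180)) = (-24972 - 3458)*(2*25*(206 + 25) + (-78 - 1*180)) = -28430*(2*25*231 + (-78 - 180)) = -28430*(11550 - 258) = -28430*11292 = -321031560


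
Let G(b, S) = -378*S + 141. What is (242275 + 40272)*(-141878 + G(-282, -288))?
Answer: -9288167531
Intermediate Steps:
G(b, S) = 141 - 378*S
(242275 + 40272)*(-141878 + G(-282, -288)) = (242275 + 40272)*(-141878 + (141 - 378*(-288))) = 282547*(-141878 + (141 + 108864)) = 282547*(-141878 + 109005) = 282547*(-32873) = -9288167531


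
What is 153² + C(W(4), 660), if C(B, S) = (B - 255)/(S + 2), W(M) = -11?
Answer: 7748246/331 ≈ 23409.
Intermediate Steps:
C(B, S) = (-255 + B)/(2 + S)
153² + C(W(4), 660) = 153² + (-255 - 11)/(2 + 660) = 23409 - 266/662 = 23409 + (1/662)*(-266) = 23409 - 133/331 = 7748246/331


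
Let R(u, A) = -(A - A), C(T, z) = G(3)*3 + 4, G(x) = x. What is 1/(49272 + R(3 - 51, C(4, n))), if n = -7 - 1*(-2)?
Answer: 1/49272 ≈ 2.0295e-5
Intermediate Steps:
n = -5 (n = -7 + 2 = -5)
C(T, z) = 13 (C(T, z) = 3*3 + 4 = 9 + 4 = 13)
R(u, A) = 0 (R(u, A) = -1*0 = 0)
1/(49272 + R(3 - 51, C(4, n))) = 1/(49272 + 0) = 1/49272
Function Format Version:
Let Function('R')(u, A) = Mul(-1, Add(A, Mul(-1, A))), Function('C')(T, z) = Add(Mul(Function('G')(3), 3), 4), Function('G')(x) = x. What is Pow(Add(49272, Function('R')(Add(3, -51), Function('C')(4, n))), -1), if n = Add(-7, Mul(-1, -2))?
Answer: Rational(1, 49272) ≈ 2.0295e-5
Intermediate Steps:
n = -5 (n = Add(-7, 2) = -5)
Function('C')(T, z) = 13 (Function('C')(T, z) = Add(Mul(3, 3), 4) = Add(9, 4) = 13)
Function('R')(u, A) = 0 (Function('R')(u, A) = Mul(-1, 0) = 0)
Pow(Add(49272, Function('R')(Add(3, -51), Function('C')(4, n))), -1) = Pow(Add(49272, 0), -1) = Pow(49272, -1) = Rational(1, 49272)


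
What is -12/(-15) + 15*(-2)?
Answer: -146/5 ≈ -29.200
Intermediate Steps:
-12/(-15) + 15*(-2) = -12*(-1/15) - 30 = ⅘ - 30 = -146/5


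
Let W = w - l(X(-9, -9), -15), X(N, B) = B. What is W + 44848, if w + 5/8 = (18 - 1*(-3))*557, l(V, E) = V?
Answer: 452427/8 ≈ 56553.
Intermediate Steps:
w = 93571/8 (w = -5/8 + (18 - 1*(-3))*557 = -5/8 + (18 + 3)*557 = -5/8 + 21*557 = -5/8 + 11697 = 93571/8 ≈ 11696.)
W = 93643/8 (W = 93571/8 - 1*(-9) = 93571/8 + 9 = 93643/8 ≈ 11705.)
W + 44848 = 93643/8 + 44848 = 452427/8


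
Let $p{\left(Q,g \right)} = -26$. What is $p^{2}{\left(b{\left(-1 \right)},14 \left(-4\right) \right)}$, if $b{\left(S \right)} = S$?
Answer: $676$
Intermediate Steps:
$p^{2}{\left(b{\left(-1 \right)},14 \left(-4\right) \right)} = \left(-26\right)^{2} = 676$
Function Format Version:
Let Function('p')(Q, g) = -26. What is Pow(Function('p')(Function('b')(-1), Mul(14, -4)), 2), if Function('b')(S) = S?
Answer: 676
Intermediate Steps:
Pow(Function('p')(Function('b')(-1), Mul(14, -4)), 2) = Pow(-26, 2) = 676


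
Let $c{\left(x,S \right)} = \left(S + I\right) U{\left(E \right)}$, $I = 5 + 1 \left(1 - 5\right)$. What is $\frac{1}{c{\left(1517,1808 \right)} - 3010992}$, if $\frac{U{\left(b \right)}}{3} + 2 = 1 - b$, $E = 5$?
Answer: $- \frac{1}{3043554} \approx -3.2856 \cdot 10^{-7}$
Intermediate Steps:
$U{\left(b \right)} = -3 - 3 b$ ($U{\left(b \right)} = -6 + 3 \left(1 - b\right) = -6 - \left(-3 + 3 b\right) = -3 - 3 b$)
$I = 1$ ($I = 5 + 1 \left(1 - 5\right) = 5 + 1 \left(-4\right) = 5 - 4 = 1$)
$c{\left(x,S \right)} = -18 - 18 S$ ($c{\left(x,S \right)} = \left(S + 1\right) \left(-3 - 15\right) = \left(1 + S\right) \left(-3 - 15\right) = \left(1 + S\right) \left(-18\right) = -18 - 18 S$)
$\frac{1}{c{\left(1517,1808 \right)} - 3010992} = \frac{1}{\left(-18 - 32544\right) - 3010992} = \frac{1}{-32562 - 3010992} = \frac{1}{-3043554} = - \frac{1}{3043554}$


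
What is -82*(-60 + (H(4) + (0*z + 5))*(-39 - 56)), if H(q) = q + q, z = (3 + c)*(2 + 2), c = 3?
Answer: 106190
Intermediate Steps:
z = 24 (z = (3 + 3)*(2 + 2) = 6*4 = 24)
H(q) = 2*q
-82*(-60 + (H(4) + (0*z + 5))*(-39 - 56)) = -82*(-60 + (2*4 + (0*24 + 5))*(-39 - 56)) = -82*(-60 + (8 + (0 + 5))*(-95)) = -82*(-60 + (8 + 5)*(-95)) = -82*(-60 + 13*(-95)) = -82*(-60 - 1235) = -82*(-1295) = 106190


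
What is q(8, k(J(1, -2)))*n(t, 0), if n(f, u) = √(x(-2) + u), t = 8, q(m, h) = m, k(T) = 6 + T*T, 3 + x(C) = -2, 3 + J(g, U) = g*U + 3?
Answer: 8*I*√5 ≈ 17.889*I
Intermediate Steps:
J(g, U) = U*g (J(g, U) = -3 + (g*U + 3) = -3 + (U*g + 3) = -3 + (3 + U*g) = U*g)
x(C) = -5 (x(C) = -3 - 2 = -5)
k(T) = 6 + T²
n(f, u) = √(-5 + u)
q(8, k(J(1, -2)))*n(t, 0) = 8*√(-5 + 0) = 8*√(-5) = 8*(I*√5) = 8*I*√5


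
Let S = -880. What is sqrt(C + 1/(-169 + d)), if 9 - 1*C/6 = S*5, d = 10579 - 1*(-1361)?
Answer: sqrt(3665372101985)/11771 ≈ 162.65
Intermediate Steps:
d = 11940 (d = 10579 + 1361 = 11940)
C = 26454 (C = 54 - (-5280)*5 = 54 - 6*(-4400) = 54 + 26400 = 26454)
sqrt(C + 1/(-169 + d)) = sqrt(26454 + 1/(-169 + 11940)) = sqrt(26454 + 1/11771) = sqrt(311390035/11771) = sqrt(3665372101985)/11771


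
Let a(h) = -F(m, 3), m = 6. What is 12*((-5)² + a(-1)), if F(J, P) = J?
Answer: 228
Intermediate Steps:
a(h) = -6 (a(h) = -1*6 = -6)
12*((-5)² + a(-1)) = 12*((-5)² - 6) = 12*(25 - 6) = 12*19 = 228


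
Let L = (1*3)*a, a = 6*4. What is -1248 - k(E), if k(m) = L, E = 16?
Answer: -1320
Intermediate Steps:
a = 24
L = 72 (L = (1*3)*24 = 3*24 = 72)
k(m) = 72
-1248 - k(E) = -1248 - 1*72 = -1248 - 72 = -1320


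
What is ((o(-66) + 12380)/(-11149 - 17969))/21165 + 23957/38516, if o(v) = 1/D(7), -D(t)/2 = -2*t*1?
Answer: 34448872043447/55385716433880 ≈ 0.62198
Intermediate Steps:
D(t) = 4*t (D(t) = -2*(-2*t) = -(-4)*t = 4*t)
o(v) = 1/28 (o(v) = 1/(4*7) = 1/28)
((o(-66) + 12380)/(-11149 - 17969))/21165 + 23957/38516 = ((1/28 + 12380)/(-11149 - 17969))/21165 + 23957/38516 = ((346641/28)/(-29118))*(1/21165) + 23957*(1/38516) = ((346641/28)*(-1/29118))*(1/21165) + 23957/38516 = -115547/271768*1/21165 + 23957/38516 = -115547/5751969720 + 23957/38516 = 34448872043447/55385716433880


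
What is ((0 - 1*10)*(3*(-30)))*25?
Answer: 22500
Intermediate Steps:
((0 - 1*10)*(3*(-30)))*25 = ((0 - 10)*(-90))*25 = -10*(-90)*25 = 900*25 = 22500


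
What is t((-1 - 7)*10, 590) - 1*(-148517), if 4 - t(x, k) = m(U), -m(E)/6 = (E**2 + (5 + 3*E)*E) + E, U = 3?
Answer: 148845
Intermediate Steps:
m(E) = -6*E - 6*E**2 - 6*E*(5 + 3*E) (m(E) = -6*((E**2 + (5 + 3*E)*E) + E) = -6*((E**2 + E*(5 + 3*E)) + E) = -6*(E + E**2 + E*(5 + 3*E)) = -6*E - 6*E**2 - 6*E*(5 + 3*E))
t(x, k) = 328 (t(x, k) = 4 - (-12)*3*(3 + 2*3) = 4 - (-12)*3*(3 + 6) = 4 - (-12)*3*9 = 4 - 1*(-324) = 4 + 324 = 328)
t((-1 - 7)*10, 590) - 1*(-148517) = 328 - 1*(-148517) = 328 + 148517 = 148845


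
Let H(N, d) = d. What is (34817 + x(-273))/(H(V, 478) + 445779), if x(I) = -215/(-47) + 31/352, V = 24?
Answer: 576089585/7382875808 ≈ 0.078030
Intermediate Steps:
x(I) = 77137/16544 (x(I) = -215*(-1/47) + 31*(1/352) = 215/47 + 31/352 = 77137/16544)
(34817 + x(-273))/(H(V, 478) + 445779) = (34817 + 77137/16544)/(478 + 445779) = (576089585/16544)/446257 = (576089585/16544)*(1/446257) = 576089585/7382875808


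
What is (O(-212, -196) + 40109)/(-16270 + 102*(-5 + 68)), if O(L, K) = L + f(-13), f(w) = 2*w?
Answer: -39871/9844 ≈ -4.0503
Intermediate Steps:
O(L, K) = -26 + L (O(L, K) = L + 2*(-13) = L - 26 = -26 + L)
(O(-212, -196) + 40109)/(-16270 + 102*(-5 + 68)) = ((-26 - 212) + 40109)/(-16270 + 102*(-5 + 68)) = (-238 + 40109)/(-16270 + 102*63) = 39871/(-16270 + 6426) = 39871/(-9844) = 39871*(-1/9844) = -39871/9844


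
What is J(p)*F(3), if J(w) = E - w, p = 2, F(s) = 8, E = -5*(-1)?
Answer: 24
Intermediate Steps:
E = 5
J(w) = 5 - w
J(p)*F(3) = (5 - 1*2)*8 = (5 - 2)*8 = 3*8 = 24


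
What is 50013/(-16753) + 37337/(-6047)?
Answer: -927935372/101305391 ≈ -9.1598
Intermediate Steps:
50013/(-16753) + 37337/(-6047) = 50013*(-1/16753) + 37337*(-1/6047) = -50013/16753 - 37337/6047 = -927935372/101305391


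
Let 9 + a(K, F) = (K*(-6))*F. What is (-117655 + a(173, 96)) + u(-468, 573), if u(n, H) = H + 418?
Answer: -216321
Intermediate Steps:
a(K, F) = -9 - 6*F*K (a(K, F) = -9 + (K*(-6))*F = -9 + (-6*K)*F = -9 - 6*F*K)
u(n, H) = 418 + H
(-117655 + a(173, 96)) + u(-468, 573) = (-117655 + (-9 - 6*96*173)) + (418 + 573) = (-117655 + (-9 - 99648)) + 991 = (-117655 - 99657) + 991 = -217312 + 991 = -216321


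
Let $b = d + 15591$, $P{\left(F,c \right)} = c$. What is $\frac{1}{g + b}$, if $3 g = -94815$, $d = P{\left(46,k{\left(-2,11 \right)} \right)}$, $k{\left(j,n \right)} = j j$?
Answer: $- \frac{1}{16010} \approx -6.2461 \cdot 10^{-5}$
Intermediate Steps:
$k{\left(j,n \right)} = j^{2}$
$d = 4$ ($d = \left(-2\right)^{2} = 4$)
$g = -31605$ ($g = \frac{1}{3} \left(-94815\right) = -31605$)
$b = 15595$ ($b = 4 + 15591 = 15595$)
$\frac{1}{g + b} = \frac{1}{-31605 + 15595} = \frac{1}{-16010} = - \frac{1}{16010}$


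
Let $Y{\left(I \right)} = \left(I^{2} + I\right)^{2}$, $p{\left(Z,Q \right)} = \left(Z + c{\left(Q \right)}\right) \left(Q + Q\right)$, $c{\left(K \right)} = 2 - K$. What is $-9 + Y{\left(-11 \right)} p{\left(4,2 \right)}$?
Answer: $193591$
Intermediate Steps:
$p{\left(Z,Q \right)} = 2 Q \left(2 + Z - Q\right)$ ($p{\left(Z,Q \right)} = \left(Z - \left(-2 + Q\right)\right) \left(Q + Q\right) = \left(2 + Z - Q\right) 2 Q = 2 Q \left(2 + Z - Q\right)$)
$Y{\left(I \right)} = \left(I + I^{2}\right)^{2}$
$-9 + Y{\left(-11 \right)} p{\left(4,2 \right)} = -9 + \left(-11\right)^{2} \left(1 - 11\right)^{2} \cdot 2 \cdot 2 \left(2 + 4 - 2\right) = -9 + 121 \left(-10\right)^{2} \cdot 2 \cdot 2 \left(2 + 4 - 2\right) = -9 + 121 \cdot 100 \cdot 2 \cdot 2 \cdot 4 = -9 + 12100 \cdot 16 = -9 + 193600 = 193591$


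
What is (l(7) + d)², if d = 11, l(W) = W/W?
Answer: 144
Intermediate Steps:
l(W) = 1
(l(7) + d)² = (1 + 11)² = 12² = 144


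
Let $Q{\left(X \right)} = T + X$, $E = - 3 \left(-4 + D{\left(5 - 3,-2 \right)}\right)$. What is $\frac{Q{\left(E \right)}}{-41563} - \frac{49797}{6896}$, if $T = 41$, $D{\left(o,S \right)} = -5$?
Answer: $- \frac{2070181639}{286618448} \approx -7.2228$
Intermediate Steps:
$E = 27$ ($E = - 3 \left(-4 - 5\right) = \left(-3\right) \left(-9\right) = 27$)
$Q{\left(X \right)} = 41 + X$
$\frac{Q{\left(E \right)}}{-41563} - \frac{49797}{6896} = \frac{41 + 27}{-41563} - \frac{49797}{6896} = 68 \left(- \frac{1}{41563}\right) - \frac{49797}{6896} = - \frac{68}{41563} - \frac{49797}{6896} = - \frac{2070181639}{286618448}$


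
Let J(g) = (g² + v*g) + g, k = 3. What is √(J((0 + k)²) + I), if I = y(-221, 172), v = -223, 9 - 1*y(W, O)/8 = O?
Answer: I*√3221 ≈ 56.754*I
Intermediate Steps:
y(W, O) = 72 - 8*O
J(g) = g² - 222*g (J(g) = (g² - 223*g) + g = g² - 222*g)
I = -1304 (I = 72 - 8*172 = 72 - 1376 = -1304)
√(J((0 + k)²) + I) = √((0 + 3)²*(-222 + (0 + 3)²) - 1304) = √(3²*(-222 + 3²) - 1304) = √(9*(-222 + 9) - 1304) = √(9*(-213) - 1304) = √(-1917 - 1304) = √(-3221) = I*√3221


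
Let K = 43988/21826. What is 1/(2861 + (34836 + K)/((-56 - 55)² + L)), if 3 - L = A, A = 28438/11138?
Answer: 106975675583/306359873966117 ≈ 0.00034918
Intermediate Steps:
K = 3142/1559 (K = 43988*(1/21826) = 3142/1559 ≈ 2.0154)
A = 14219/5569 (A = 28438*(1/11138) = 14219/5569 ≈ 2.5532)
L = 2488/5569 (L = 3 - 1*14219/5569 = 3 - 14219/5569 = 2488/5569 ≈ 0.44676)
1/(2861 + (34836 + K)/((-56 - 55)² + L)) = 1/(2861 + (34836 + 3142/1559)/((-56 - 55)² + 2488/5569)) = 1/(2861 + 54312466/(1559*((-111)² + 2488/5569))) = 1/(2861 + 54312466/(1559*(12321 + 2488/5569))) = 1/(2861 + 54312466/(1559*(68618137/5569))) = 1/(2861 + (54312466/1559)*(5569/68618137)) = 1/(2861 + 302466123154/106975675583) = 1/(306359873966117/106975675583) = 106975675583/306359873966117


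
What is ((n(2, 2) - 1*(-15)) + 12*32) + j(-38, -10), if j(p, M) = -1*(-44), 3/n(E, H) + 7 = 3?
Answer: 1769/4 ≈ 442.25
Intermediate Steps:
n(E, H) = -3/4 (n(E, H) = 3/(-7 + 3) = 3/(-4) = 3*(-1/4) = -3/4)
j(p, M) = 44
((n(2, 2) - 1*(-15)) + 12*32) + j(-38, -10) = ((-3/4 - 1*(-15)) + 12*32) + 44 = ((-3/4 + 15) + 384) + 44 = (57/4 + 384) + 44 = 1593/4 + 44 = 1769/4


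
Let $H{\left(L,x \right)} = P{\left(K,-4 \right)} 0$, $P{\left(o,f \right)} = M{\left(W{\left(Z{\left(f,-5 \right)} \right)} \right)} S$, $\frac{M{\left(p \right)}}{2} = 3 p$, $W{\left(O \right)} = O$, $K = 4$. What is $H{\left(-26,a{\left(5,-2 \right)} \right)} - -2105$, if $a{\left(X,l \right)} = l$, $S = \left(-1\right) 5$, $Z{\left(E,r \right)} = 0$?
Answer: $2105$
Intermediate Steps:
$S = -5$
$M{\left(p \right)} = 6 p$ ($M{\left(p \right)} = 2 \cdot 3 p = 6 p$)
$P{\left(o,f \right)} = 0$ ($P{\left(o,f \right)} = 6 \cdot 0 \left(-5\right) = 0 \left(-5\right) = 0$)
$H{\left(L,x \right)} = 0$ ($H{\left(L,x \right)} = 0 \cdot 0 = 0$)
$H{\left(-26,a{\left(5,-2 \right)} \right)} - -2105 = 0 - -2105 = 0 + 2105 = 2105$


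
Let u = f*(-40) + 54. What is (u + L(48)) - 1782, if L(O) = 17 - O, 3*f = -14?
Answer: -4717/3 ≈ -1572.3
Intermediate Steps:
f = -14/3 (f = (⅓)*(-14) = -14/3 ≈ -4.6667)
u = 722/3 (u = -14/3*(-40) + 54 = 560/3 + 54 = 722/3 ≈ 240.67)
(u + L(48)) - 1782 = (722/3 + (17 - 1*48)) - 1782 = (722/3 + (17 - 48)) - 1782 = (722/3 - 31) - 1782 = 629/3 - 1782 = -4717/3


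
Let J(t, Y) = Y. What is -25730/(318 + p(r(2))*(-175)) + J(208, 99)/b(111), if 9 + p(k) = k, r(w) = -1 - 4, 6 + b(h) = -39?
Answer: -79549/6920 ≈ -11.496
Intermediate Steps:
b(h) = -45 (b(h) = -6 - 39 = -45)
r(w) = -5
p(k) = -9 + k
-25730/(318 + p(r(2))*(-175)) + J(208, 99)/b(111) = -25730/(318 + (-9 - 5)*(-175)) + 99/(-45) = -25730/(318 - 14*(-175)) + 99*(-1/45) = -25730/(318 + 2450) - 11/5 = -25730/2768 - 11/5 = -25730*1/2768 - 11/5 = -12865/1384 - 11/5 = -79549/6920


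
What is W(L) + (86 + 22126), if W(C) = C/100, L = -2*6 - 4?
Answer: 555296/25 ≈ 22212.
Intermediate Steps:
L = -16 (L = -12 - 4 = -16)
W(C) = C/100 (W(C) = C*(1/100) = C/100)
W(L) + (86 + 22126) = (1/100)*(-16) + (86 + 22126) = -4/25 + 22212 = 555296/25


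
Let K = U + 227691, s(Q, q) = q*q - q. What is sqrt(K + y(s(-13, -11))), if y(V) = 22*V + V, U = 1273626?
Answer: sqrt(1504353) ≈ 1226.5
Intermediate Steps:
s(Q, q) = q**2 - q
y(V) = 23*V
K = 1501317 (K = 1273626 + 227691 = 1501317)
sqrt(K + y(s(-13, -11))) = sqrt(1501317 + 23*(-11*(-1 - 11))) = sqrt(1501317 + 23*(-11*(-12))) = sqrt(1501317 + 23*132) = sqrt(1501317 + 3036) = sqrt(1504353)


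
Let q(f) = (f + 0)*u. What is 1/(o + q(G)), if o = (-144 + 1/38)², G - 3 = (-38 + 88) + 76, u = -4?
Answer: 1444/29186737 ≈ 4.9475e-5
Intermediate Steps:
G = 129 (G = 3 + ((-38 + 88) + 76) = 3 + (50 + 76) = 3 + 126 = 129)
q(f) = -4*f (q(f) = (f + 0)*(-4) = f*(-4) = -4*f)
o = 29931841/1444 (o = (-144 + 1/38)² = (-5471/38)² = 29931841/1444 ≈ 20728.)
1/(o + q(G)) = 1/(29931841/1444 - 4*129) = 1/(29931841/1444 - 516) = 1/(29186737/1444) = 1444/29186737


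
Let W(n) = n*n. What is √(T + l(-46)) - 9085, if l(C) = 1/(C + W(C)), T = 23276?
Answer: -9085 + √11081703830/690 ≈ -8932.4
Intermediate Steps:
W(n) = n²
l(C) = 1/(C + C²)
√(T + l(-46)) - 9085 = √(23276 + 1/((-46)*(1 - 46))) - 9085 = √(23276 - 1/46/(-45)) - 9085 = √(23276 - 1/46*(-1/45)) - 9085 = √(23276 + 1/2070) - 9085 = √(48181321/2070) - 9085 = √11081703830/690 - 9085 = -9085 + √11081703830/690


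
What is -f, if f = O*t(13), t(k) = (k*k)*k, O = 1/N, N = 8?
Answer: -2197/8 ≈ -274.63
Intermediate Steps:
O = ⅛ (O = 1/8 = ⅛ ≈ 0.12500)
t(k) = k³ (t(k) = k²*k = k³)
f = 2197/8 (f = (⅛)*13³ = (⅛)*2197 = 2197/8 ≈ 274.63)
-f = -1*2197/8 = -2197/8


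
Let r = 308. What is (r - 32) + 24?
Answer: 300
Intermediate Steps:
(r - 32) + 24 = (308 - 32) + 24 = 276 + 24 = 300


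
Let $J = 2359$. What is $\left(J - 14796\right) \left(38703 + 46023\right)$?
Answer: $-1053737262$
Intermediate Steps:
$\left(J - 14796\right) \left(38703 + 46023\right) = \left(2359 - 14796\right) \left(38703 + 46023\right) = \left(-12437\right) 84726 = -1053737262$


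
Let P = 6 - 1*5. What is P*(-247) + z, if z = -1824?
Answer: -2071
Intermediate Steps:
P = 1 (P = 6 - 5 = 1)
P*(-247) + z = 1*(-247) - 1824 = -247 - 1824 = -2071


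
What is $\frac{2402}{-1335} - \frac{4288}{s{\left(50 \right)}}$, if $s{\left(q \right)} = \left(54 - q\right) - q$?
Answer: $\frac{2806994}{30705} \approx 91.418$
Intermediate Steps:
$s{\left(q \right)} = 54 - 2 q$
$\frac{2402}{-1335} - \frac{4288}{s{\left(50 \right)}} = \frac{2402}{-1335} - \frac{4288}{54 - 100} = 2402 \left(- \frac{1}{1335}\right) - \frac{4288}{54 - 100} = - \frac{2402}{1335} - \frac{4288}{-46} = - \frac{2402}{1335} - - \frac{2144}{23} = - \frac{2402}{1335} + \frac{2144}{23} = \frac{2806994}{30705}$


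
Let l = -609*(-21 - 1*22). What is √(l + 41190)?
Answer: √67377 ≈ 259.57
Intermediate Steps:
l = 26187 (l = -609*(-21 - 22) = -609*(-43) = 26187)
√(l + 41190) = √(26187 + 41190) = √67377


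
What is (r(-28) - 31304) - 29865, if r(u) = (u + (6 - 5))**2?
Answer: -60440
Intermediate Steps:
r(u) = (1 + u)**2 (r(u) = (u + 1)**2 = (1 + u)**2)
(r(-28) - 31304) - 29865 = ((1 - 28)**2 - 31304) - 29865 = ((-27)**2 - 31304) - 29865 = (729 - 31304) - 29865 = -30575 - 29865 = -60440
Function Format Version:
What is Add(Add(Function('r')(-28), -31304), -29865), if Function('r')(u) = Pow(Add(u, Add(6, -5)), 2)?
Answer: -60440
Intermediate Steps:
Function('r')(u) = Pow(Add(1, u), 2) (Function('r')(u) = Pow(Add(u, 1), 2) = Pow(Add(1, u), 2))
Add(Add(Function('r')(-28), -31304), -29865) = Add(Add(Pow(Add(1, -28), 2), -31304), -29865) = Add(Add(Pow(-27, 2), -31304), -29865) = Add(Add(729, -31304), -29865) = Add(-30575, -29865) = -60440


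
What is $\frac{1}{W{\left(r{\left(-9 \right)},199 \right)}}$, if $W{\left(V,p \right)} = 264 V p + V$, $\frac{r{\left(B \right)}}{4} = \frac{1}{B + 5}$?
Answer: $- \frac{1}{52537} \approx -1.9034 \cdot 10^{-5}$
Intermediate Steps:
$r{\left(B \right)} = \frac{4}{5 + B}$ ($r{\left(B \right)} = \frac{4}{B + 5} = \frac{4}{5 + B}$)
$W{\left(V,p \right)} = V + 264 V p$ ($W{\left(V,p \right)} = 264 V p + V = V + 264 V p$)
$\frac{1}{W{\left(r{\left(-9 \right)},199 \right)}} = \frac{1}{\frac{4}{5 - 9} \left(1 + 264 \cdot 199\right)} = \frac{1}{\frac{4}{-4} \left(1 + 52536\right)} = \frac{1}{4 \left(- \frac{1}{4}\right) 52537} = \frac{1}{\left(-1\right) 52537} = \frac{1}{-52537} = - \frac{1}{52537}$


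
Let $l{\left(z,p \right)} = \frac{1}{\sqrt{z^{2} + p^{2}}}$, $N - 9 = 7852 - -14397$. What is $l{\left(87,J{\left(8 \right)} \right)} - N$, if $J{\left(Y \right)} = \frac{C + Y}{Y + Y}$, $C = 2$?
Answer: $-22258 + \frac{8 \sqrt{484441}}{484441} \approx -22258.0$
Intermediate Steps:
$J{\left(Y \right)} = \frac{2 + Y}{2 Y}$ ($J{\left(Y \right)} = \frac{2 + Y}{Y + Y} = \frac{2 + Y}{2 Y}$)
$N = 22258$ ($N = 9 + \left(7852 - -14397\right) = 9 + \left(7852 + 14397\right) = 9 + 22249 = 22258$)
$l{\left(z,p \right)} = \frac{1}{\sqrt{p^{2} + z^{2}}}$
$l{\left(87,J{\left(8 \right)} \right)} - N = \frac{1}{\sqrt{\left(\frac{2 + 8}{2 \cdot 8}\right)^{2} + 87^{2}}} - 22258 = \frac{1}{\sqrt{\left(\frac{1}{2} \cdot \frac{1}{8} \cdot 10\right)^{2} + 7569}} - 22258 = \frac{1}{\sqrt{\left(\frac{5}{8}\right)^{2} + 7569}} - 22258 = \frac{1}{\sqrt{\frac{25}{64} + 7569}} - 22258 = \frac{1}{\sqrt{\frac{484441}{64}}} - 22258 = \frac{8 \sqrt{484441}}{484441} - 22258 = -22258 + \frac{8 \sqrt{484441}}{484441}$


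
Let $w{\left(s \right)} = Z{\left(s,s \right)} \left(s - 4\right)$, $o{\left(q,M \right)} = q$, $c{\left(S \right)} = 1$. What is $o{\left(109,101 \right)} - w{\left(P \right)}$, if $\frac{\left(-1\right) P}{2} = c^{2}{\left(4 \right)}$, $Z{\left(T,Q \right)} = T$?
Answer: $97$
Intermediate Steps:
$P = -2$ ($P = - 2 \cdot 1^{2} = \left(-2\right) 1 = -2$)
$w{\left(s \right)} = s \left(-4 + s\right)$ ($w{\left(s \right)} = s \left(s - 4\right) = s \left(-4 + s\right)$)
$o{\left(109,101 \right)} - w{\left(P \right)} = 109 - - 2 \left(-4 - 2\right) = 109 - \left(-2\right) \left(-6\right) = 109 - 12 = 97$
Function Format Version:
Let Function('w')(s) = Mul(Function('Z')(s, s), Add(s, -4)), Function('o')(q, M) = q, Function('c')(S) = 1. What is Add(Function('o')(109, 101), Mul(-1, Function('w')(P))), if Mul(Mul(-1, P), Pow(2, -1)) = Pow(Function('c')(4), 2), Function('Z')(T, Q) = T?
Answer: 97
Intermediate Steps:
P = -2 (P = Mul(-2, Pow(1, 2)) = Mul(-2, 1) = -2)
Function('w')(s) = Mul(s, Add(-4, s)) (Function('w')(s) = Mul(s, Add(s, -4)) = Mul(s, Add(-4, s)))
Add(Function('o')(109, 101), Mul(-1, Function('w')(P))) = Add(109, Mul(-1, Mul(-2, Add(-4, -2)))) = Add(109, Mul(-1, Mul(-2, -6))) = Add(109, Mul(-1, 12)) = Add(109, -12) = 97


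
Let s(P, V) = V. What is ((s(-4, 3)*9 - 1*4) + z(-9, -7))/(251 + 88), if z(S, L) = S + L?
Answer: 7/339 ≈ 0.020649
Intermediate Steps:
z(S, L) = L + S
((s(-4, 3)*9 - 1*4) + z(-9, -7))/(251 + 88) = ((3*9 - 1*4) + (-7 - 9))/(251 + 88) = ((27 - 4) - 16)/339 = (23 - 16)*(1/339) = 7*(1/339) = 7/339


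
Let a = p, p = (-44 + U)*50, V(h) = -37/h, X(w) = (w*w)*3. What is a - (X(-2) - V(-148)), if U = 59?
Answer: 2953/4 ≈ 738.25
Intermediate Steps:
X(w) = 3*w**2 (X(w) = w**2*3 = 3*w**2)
p = 750 (p = (-44 + 59)*50 = 15*50 = 750)
a = 750
a - (X(-2) - V(-148)) = 750 - (3*(-2)**2 - (-37)/(-148)) = 750 - (3*4 - (-37)*(-1)/148) = 750 - (12 - 1*1/4) = 750 - (12 - 1/4) = 750 - 1*47/4 = 750 - 47/4 = 2953/4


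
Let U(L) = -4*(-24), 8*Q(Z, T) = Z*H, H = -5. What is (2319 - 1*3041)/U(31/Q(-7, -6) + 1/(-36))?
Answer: -361/48 ≈ -7.5208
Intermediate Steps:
Q(Z, T) = -5*Z/8 (Q(Z, T) = (Z*(-5))/8 = (-5*Z)/8 = -5*Z/8)
U(L) = 96
(2319 - 1*3041)/U(31/Q(-7, -6) + 1/(-36)) = (2319 - 1*3041)/96 = (2319 - 3041)*(1/96) = -722*1/96 = -361/48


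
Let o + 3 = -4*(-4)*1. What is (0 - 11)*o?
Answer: -143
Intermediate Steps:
o = 13 (o = -3 - 4*(-4)*1 = -3 + 16*1 = -3 + 16 = 13)
(0 - 11)*o = (0 - 11)*13 = -11*13 = -143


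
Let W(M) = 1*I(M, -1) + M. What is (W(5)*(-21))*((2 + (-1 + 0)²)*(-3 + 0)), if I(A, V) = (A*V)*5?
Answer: -3780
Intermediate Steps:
I(A, V) = 5*A*V
W(M) = -4*M (W(M) = 1*(5*M*(-1)) + M = 1*(-5*M) + M = -5*M + M = -4*M)
(W(5)*(-21))*((2 + (-1 + 0)²)*(-3 + 0)) = (-4*5*(-21))*((2 + (-1 + 0)²)*(-3 + 0)) = (-20*(-21))*((2 + (-1)²)*(-3)) = 420*((2 + 1)*(-3)) = 420*(3*(-3)) = 420*(-9) = -3780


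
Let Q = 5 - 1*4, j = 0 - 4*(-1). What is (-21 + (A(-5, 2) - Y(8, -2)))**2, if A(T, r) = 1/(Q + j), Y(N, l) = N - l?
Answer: 23716/25 ≈ 948.64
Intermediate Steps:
j = 4 (j = 0 + 4 = 4)
Q = 1 (Q = 5 - 4 = 1)
A(T, r) = 1/5 (A(T, r) = 1/(1 + 4) = 1/5)
(-21 + (A(-5, 2) - Y(8, -2)))**2 = (-21 + (1/5 - (8 - 1*(-2))))**2 = (-21 + (1/5 - (8 + 2)))**2 = (-21 + (1/5 - 1*10))**2 = (-21 + (1/5 - 10))**2 = (-21 - 49/5)**2 = (-154/5)**2 = 23716/25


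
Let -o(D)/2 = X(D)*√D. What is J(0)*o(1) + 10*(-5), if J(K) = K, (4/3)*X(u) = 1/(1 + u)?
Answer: -50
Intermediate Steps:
X(u) = 3/(4*(1 + u))
o(D) = -3*√D/(2*(1 + D)) (o(D) = -2*3/(4*(1 + D))*√D = -3*√D/(2*(1 + D)))
J(0)*o(1) + 10*(-5) = 0*(-3*√1/(2 + 2*1)) + 10*(-5) = 0*(-3*1/(2 + 2)) - 50 = 0*(-3*1/4) - 50 = 0*(-3*1*¼) - 50 = 0*(-¾) - 50 = 0 - 50 = -50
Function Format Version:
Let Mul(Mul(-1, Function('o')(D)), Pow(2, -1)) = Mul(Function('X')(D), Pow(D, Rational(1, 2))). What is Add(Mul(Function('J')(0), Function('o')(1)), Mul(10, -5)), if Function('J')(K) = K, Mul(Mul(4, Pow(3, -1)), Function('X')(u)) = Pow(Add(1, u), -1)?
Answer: -50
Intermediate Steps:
Function('X')(u) = Mul(Rational(3, 4), Pow(Add(1, u), -1))
Function('o')(D) = Mul(Rational(-3, 2), Pow(D, Rational(1, 2)), Pow(Add(1, D), -1)) (Function('o')(D) = Mul(-2, Mul(Mul(Rational(3, 4), Pow(Add(1, D), -1)), Pow(D, Rational(1, 2)))) = Mul(-2, Mul(Rational(3, 4), Pow(D, Rational(1, 2)), Pow(Add(1, D), -1))) = Mul(Rational(-3, 2), Pow(D, Rational(1, 2)), Pow(Add(1, D), -1)))
Add(Mul(Function('J')(0), Function('o')(1)), Mul(10, -5)) = Add(Mul(0, Mul(-3, Pow(1, Rational(1, 2)), Pow(Add(2, Mul(2, 1)), -1))), Mul(10, -5)) = Add(Mul(0, Mul(-3, 1, Pow(Add(2, 2), -1))), -50) = Add(Mul(0, Mul(-3, 1, Pow(4, -1))), -50) = Add(Mul(0, Mul(-3, 1, Rational(1, 4))), -50) = Add(Mul(0, Rational(-3, 4)), -50) = Add(0, -50) = -50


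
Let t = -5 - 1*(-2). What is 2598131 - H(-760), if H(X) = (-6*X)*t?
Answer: 2611811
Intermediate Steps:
t = -3 (t = -5 + 2 = -3)
H(X) = 18*X (H(X) = -6*X*(-3) = 18*X)
2598131 - H(-760) = 2598131 - 18*(-760) = 2598131 - 1*(-13680) = 2598131 + 13680 = 2611811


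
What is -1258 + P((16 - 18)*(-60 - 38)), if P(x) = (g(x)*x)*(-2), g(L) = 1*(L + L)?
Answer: -154922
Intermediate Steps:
g(L) = 2*L (g(L) = 1*(2*L) = 2*L)
P(x) = -4*x**2 (P(x) = ((2*x)*x)*(-2) = (2*x**2)*(-2) = -4*x**2)
-1258 + P((16 - 18)*(-60 - 38)) = -1258 - 4*(-60 - 38)**2*(16 - 18)**2 = -1258 - 4*(-2*(-98))**2 = -1258 - 4*196**2 = -1258 - 4*38416 = -1258 - 153664 = -154922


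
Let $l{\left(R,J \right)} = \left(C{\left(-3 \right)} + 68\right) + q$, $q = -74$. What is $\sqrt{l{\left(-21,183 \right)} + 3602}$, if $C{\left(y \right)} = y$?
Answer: $\sqrt{3593} \approx 59.942$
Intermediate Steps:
$l{\left(R,J \right)} = -9$ ($l{\left(R,J \right)} = \left(-3 + 68\right) - 74 = 65 - 74 = -9$)
$\sqrt{l{\left(-21,183 \right)} + 3602} = \sqrt{-9 + 3602} = \sqrt{3593}$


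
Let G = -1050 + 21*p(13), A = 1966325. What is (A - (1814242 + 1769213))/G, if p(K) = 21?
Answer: 1617130/609 ≈ 2655.4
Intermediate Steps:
G = -609 (G = -1050 + 21*21 = -1050 + 441 = -609)
(A - (1814242 + 1769213))/G = (1966325 - (1814242 + 1769213))/(-609) = (1966325 - 1*3583455)*(-1/609) = (1966325 - 3583455)*(-1/609) = -1617130*(-1/609) = 1617130/609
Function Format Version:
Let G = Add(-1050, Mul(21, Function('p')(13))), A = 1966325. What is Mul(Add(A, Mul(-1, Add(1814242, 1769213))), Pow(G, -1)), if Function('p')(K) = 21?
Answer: Rational(1617130, 609) ≈ 2655.4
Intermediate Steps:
G = -609 (G = Add(-1050, Mul(21, 21)) = Add(-1050, 441) = -609)
Mul(Add(A, Mul(-1, Add(1814242, 1769213))), Pow(G, -1)) = Mul(Add(1966325, Mul(-1, Add(1814242, 1769213))), Pow(-609, -1)) = Mul(Add(1966325, Mul(-1, 3583455)), Rational(-1, 609)) = Mul(Add(1966325, -3583455), Rational(-1, 609)) = Mul(-1617130, Rational(-1, 609)) = Rational(1617130, 609)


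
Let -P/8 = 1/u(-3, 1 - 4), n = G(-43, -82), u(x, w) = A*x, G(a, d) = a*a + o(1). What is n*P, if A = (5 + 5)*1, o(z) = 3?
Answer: 7408/15 ≈ 493.87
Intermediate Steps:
G(a, d) = 3 + a² (G(a, d) = a*a + 3 = a² + 3 = 3 + a²)
A = 10 (A = 10*1 = 10)
u(x, w) = 10*x
n = 1852 (n = 3 + (-43)² = 3 + 1849 = 1852)
P = 4/15 (P = -8/(10*(-3)) = -8/(-30) = -8*(-1)/30 = -8*(-1/30) = 4/15 ≈ 0.26667)
n*P = 1852*(4/15) = 7408/15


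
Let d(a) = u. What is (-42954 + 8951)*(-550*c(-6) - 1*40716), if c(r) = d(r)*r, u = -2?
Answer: 1608885948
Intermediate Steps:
d(a) = -2
c(r) = -2*r
(-42954 + 8951)*(-550*c(-6) - 1*40716) = (-42954 + 8951)*(-(-1100)*(-6) - 1*40716) = -34003*(-550*12 - 40716) = -34003*(-6600 - 40716) = -34003*(-47316) = 1608885948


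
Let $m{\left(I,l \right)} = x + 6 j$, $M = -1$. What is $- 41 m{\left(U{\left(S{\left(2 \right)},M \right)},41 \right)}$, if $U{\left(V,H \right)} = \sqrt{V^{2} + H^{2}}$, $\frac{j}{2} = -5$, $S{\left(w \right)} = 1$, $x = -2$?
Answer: $2542$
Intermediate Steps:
$j = -10$ ($j = 2 \left(-5\right) = -10$)
$U{\left(V,H \right)} = \sqrt{H^{2} + V^{2}}$
$m{\left(I,l \right)} = -62$ ($m{\left(I,l \right)} = -2 + 6 \left(-10\right) = -2 - 60 = -62$)
$- 41 m{\left(U{\left(S{\left(2 \right)},M \right)},41 \right)} = \left(-41\right) \left(-62\right) = 2542$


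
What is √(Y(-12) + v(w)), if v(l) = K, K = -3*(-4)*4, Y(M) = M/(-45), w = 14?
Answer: 2*√2715/15 ≈ 6.9474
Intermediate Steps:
Y(M) = -M/45 (Y(M) = M*(-1/45) = -M/45)
K = 48 (K = 12*4 = 48)
v(l) = 48
√(Y(-12) + v(w)) = √(-1/45*(-12) + 48) = √(4/15 + 48) = √(724/15) = 2*√2715/15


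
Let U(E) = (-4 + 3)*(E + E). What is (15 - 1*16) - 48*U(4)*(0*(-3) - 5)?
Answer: -1921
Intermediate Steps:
U(E) = -2*E
(15 - 1*16) - 48*U(4)*(0*(-3) - 5) = (15 - 1*16) - 48*(-2*4)*(0*(-3) - 5) = (15 - 16) - (-384)*(0 - 5) = -1 - (-384)*(-5) = -1 - 48*40 = -1 - 1920 = -1921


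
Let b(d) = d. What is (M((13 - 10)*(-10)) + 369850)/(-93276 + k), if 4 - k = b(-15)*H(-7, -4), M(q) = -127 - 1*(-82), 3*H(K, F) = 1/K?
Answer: -2588635/652909 ≈ -3.9648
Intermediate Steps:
H(K, F) = 1/(3*K)
M(q) = -45 (M(q) = -127 + 82 = -45)
k = 23/7 (k = 4 - (-15)*(1/3)/(-7) = 4 - (-15)*(1/3)*(-1/7) = 4 - (-15)*(-1)/21 = 4 - 1*5/7 = 4 - 5/7 = 23/7 ≈ 3.2857)
(M((13 - 10)*(-10)) + 369850)/(-93276 + k) = (-45 + 369850)/(-93276 + 23/7) = 369805/(-652909/7) = 369805*(-7/652909) = -2588635/652909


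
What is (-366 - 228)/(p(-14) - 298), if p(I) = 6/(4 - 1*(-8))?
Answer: 1188/595 ≈ 1.9966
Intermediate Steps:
p(I) = ½ (p(I) = 6/(4 + 8) = 6/12 = 6*(1/12) = ½)
(-366 - 228)/(p(-14) - 298) = (-366 - 228)/(½ - 298) = -594/(-595/2) = -594*(-2/595) = 1188/595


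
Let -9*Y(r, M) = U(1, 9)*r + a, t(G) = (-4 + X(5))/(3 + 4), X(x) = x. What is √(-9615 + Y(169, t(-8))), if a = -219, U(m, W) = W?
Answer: I*√87837/3 ≈ 98.791*I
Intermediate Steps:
t(G) = ⅐ (t(G) = (-4 + 5)/(3 + 4) = 1/7 = 1*(⅐) = ⅐)
Y(r, M) = 73/3 - r (Y(r, M) = -(9*r - 219)/9 = -(-219 + 9*r)/9 = 73/3 - r)
√(-9615 + Y(169, t(-8))) = √(-9615 + (73/3 - 1*169)) = √(-9615 + (73/3 - 169)) = √(-9615 - 434/3) = √(-29279/3) = I*√87837/3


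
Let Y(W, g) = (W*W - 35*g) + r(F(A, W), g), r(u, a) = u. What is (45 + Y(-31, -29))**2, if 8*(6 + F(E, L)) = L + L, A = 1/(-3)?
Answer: 64464841/16 ≈ 4.0291e+6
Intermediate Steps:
A = -1/3 ≈ -0.33333
F(E, L) = -6 + L/4 (F(E, L) = -6 + (L + L)/8 = -6 + (2*L)/8 = -6 + L/4)
Y(W, g) = -6 + W**2 - 35*g + W/4 (Y(W, g) = (W*W - 35*g) + (-6 + W/4) = (W**2 - 35*g) + (-6 + W/4) = -6 + W**2 - 35*g + W/4)
(45 + Y(-31, -29))**2 = (45 + (-6 + (-31)**2 - 35*(-29) + (1/4)*(-31)))**2 = (45 + (-6 + 961 + 1015 - 31/4))**2 = (45 + 7849/4)**2 = (8029/4)**2 = 64464841/16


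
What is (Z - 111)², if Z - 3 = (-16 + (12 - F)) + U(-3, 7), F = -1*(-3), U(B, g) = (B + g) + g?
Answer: 10816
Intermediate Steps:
U(B, g) = B + 2*g
F = 3
Z = 7 (Z = 3 + ((-16 + (12 - 1*3)) + (-3 + 2*7)) = 3 + ((-16 + (12 - 3)) + (-3 + 14)) = 3 + ((-16 + 9) + 11) = 3 + (-7 + 11) = 3 + 4 = 7)
(Z - 111)² = (7 - 111)² = (-104)² = 10816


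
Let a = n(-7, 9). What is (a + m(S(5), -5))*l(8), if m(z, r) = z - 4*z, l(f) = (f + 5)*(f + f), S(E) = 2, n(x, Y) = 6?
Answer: 0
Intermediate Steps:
l(f) = 2*f*(5 + f) (l(f) = (5 + f)*(2*f) = 2*f*(5 + f))
a = 6
m(z, r) = -3*z
(a + m(S(5), -5))*l(8) = (6 - 3*2)*(2*8*(5 + 8)) = (6 - 6)*(2*8*13) = 0*208 = 0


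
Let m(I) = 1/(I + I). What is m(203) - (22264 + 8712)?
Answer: -12576255/406 ≈ -30976.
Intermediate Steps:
m(I) = 1/(2*I)
m(203) - (22264 + 8712) = (1/2)/203 - (22264 + 8712) = (1/2)*(1/203) - 1*30976 = 1/406 - 30976 = -12576255/406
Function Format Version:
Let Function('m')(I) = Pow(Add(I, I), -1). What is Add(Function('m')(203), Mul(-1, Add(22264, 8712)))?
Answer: Rational(-12576255, 406) ≈ -30976.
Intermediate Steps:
Function('m')(I) = Mul(Rational(1, 2), Pow(I, -1)) (Function('m')(I) = Pow(Mul(2, I), -1) = Mul(Rational(1, 2), Pow(I, -1)))
Add(Function('m')(203), Mul(-1, Add(22264, 8712))) = Add(Mul(Rational(1, 2), Pow(203, -1)), Mul(-1, Add(22264, 8712))) = Add(Mul(Rational(1, 2), Rational(1, 203)), Mul(-1, 30976)) = Add(Rational(1, 406), -30976) = Rational(-12576255, 406)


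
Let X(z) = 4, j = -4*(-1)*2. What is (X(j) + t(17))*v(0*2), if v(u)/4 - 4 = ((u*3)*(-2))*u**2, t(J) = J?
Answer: 336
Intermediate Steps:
j = 8 (j = 4*2 = 8)
v(u) = 16 - 24*u**3 (v(u) = 16 + 4*(((u*3)*(-2))*u**2) = 16 + 4*(((3*u)*(-2))*u**2) = 16 + 4*((-6*u)*u**2) = 16 + 4*(-6*u**3) = 16 - 24*u**3)
(X(j) + t(17))*v(0*2) = (4 + 17)*(16 - 24*(0*2)**3) = 21*(16 - 24*0**3) = 21*(16 - 24*0) = 21*(16 + 0) = 21*16 = 336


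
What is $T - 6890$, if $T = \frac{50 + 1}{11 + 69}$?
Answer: $- \frac{551149}{80} \approx -6889.4$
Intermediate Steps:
$T = \frac{51}{80} \approx 0.6375$
$T - 6890 = \frac{51}{80} - 6890 = - \frac{551149}{80}$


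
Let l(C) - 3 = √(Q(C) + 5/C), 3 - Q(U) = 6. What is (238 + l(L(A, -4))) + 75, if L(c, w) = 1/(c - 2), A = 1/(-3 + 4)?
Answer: 316 + 2*I*√2 ≈ 316.0 + 2.8284*I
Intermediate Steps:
Q(U) = -3 (Q(U) = 3 - 1*6 = 3 - 6 = -3)
A = 1 (A = 1/1 = 1)
L(c, w) = 1/(-2 + c)
l(C) = 3 + √(-3 + 5/C)
(238 + l(L(A, -4))) + 75 = (238 + (3 + √(-3 + 5/(1/(-2 + 1))))) + 75 = (238 + (3 + √(-3 + 5/(1/(-1))))) + 75 = (238 + (3 + √(-3 + 5/(-1)))) + 75 = (238 + (3 + √(-3 + 5*(-1)))) + 75 = (238 + (3 + √(-3 - 5))) + 75 = (238 + (3 + √(-8))) + 75 = (238 + (3 + 2*I*√2)) + 75 = (241 + 2*I*√2) + 75 = 316 + 2*I*√2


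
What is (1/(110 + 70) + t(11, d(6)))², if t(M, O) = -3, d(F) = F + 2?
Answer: 290521/32400 ≈ 8.9667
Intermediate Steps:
d(F) = 2 + F
(1/(110 + 70) + t(11, d(6)))² = (1/(110 + 70) - 3)² = (1/180 - 3)² = (-539/180)² = 290521/32400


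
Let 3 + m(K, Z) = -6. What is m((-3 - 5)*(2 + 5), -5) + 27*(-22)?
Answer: -603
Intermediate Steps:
m(K, Z) = -9 (m(K, Z) = -3 - 6 = -9)
m((-3 - 5)*(2 + 5), -5) + 27*(-22) = -9 + 27*(-22) = -9 - 594 = -603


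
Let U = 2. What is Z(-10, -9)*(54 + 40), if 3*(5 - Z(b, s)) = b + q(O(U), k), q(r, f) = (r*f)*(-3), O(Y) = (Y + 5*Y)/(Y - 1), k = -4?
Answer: -11186/3 ≈ -3728.7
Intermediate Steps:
O(Y) = 6*Y/(-1 + Y) (O(Y) = (6*Y)/(-1 + Y) = 6*Y/(-1 + Y))
q(r, f) = -3*f*r (q(r, f) = (f*r)*(-3) = -3*f*r)
Z(b, s) = -43 - b/3 (Z(b, s) = 5 - (b - 3*(-4)*6*2/(-1 + 2))/3 = 5 - (b - 3*(-4)*6*2/1)/3 = 5 - (b - 3*(-4)*6*2*1)/3 = 5 - (b - 3*(-4)*12)/3 = 5 - (b + 144)/3 = 5 - (144 + b)/3 = 5 + (-48 - b/3) = -43 - b/3)
Z(-10, -9)*(54 + 40) = (-43 - ⅓*(-10))*(54 + 40) = (-43 + 10/3)*94 = -119/3*94 = -11186/3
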